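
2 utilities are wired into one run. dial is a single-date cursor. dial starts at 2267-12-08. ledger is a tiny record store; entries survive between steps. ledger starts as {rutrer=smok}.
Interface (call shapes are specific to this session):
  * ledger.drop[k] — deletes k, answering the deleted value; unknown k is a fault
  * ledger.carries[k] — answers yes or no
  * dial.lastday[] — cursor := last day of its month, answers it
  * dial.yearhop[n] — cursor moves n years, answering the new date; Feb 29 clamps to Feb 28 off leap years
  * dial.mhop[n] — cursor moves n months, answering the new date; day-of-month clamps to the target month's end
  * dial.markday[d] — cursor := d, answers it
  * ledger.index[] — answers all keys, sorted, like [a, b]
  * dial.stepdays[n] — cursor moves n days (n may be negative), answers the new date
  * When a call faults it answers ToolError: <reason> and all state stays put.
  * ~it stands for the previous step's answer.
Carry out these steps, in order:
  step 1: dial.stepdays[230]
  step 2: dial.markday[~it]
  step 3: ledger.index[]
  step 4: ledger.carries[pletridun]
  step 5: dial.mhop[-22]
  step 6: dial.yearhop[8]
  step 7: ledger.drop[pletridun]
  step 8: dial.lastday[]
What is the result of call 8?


Answer: 2274-09-30

Derivation:
;; 1. stepdays(n: 230) ~> 2268-07-25
;; 2. markday(d: ~it) ~> 2268-07-25
;; 3. index() ~> [rutrer]
;; 4. carries(k: pletridun) ~> no
;; 5. mhop(n: -22) ~> 2266-09-25
;; 6. yearhop(n: 8) ~> 2274-09-25
;; 7. drop(k: pletridun) ~> ToolError: no such key pletridun
;; 8. lastday() ~> 2274-09-30


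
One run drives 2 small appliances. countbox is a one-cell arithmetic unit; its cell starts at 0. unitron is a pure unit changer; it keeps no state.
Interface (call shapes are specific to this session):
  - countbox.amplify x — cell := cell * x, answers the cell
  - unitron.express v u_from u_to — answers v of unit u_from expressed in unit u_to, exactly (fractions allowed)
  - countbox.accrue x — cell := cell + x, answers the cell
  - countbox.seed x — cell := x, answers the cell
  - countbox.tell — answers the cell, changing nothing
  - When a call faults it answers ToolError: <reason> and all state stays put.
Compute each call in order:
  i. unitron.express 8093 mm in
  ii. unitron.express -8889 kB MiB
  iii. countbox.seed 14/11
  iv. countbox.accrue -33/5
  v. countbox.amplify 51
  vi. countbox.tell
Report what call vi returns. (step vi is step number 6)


Answer: -14943/55

Derivation:
I try unitron.express on v=8093, u_from=mm, u_to=in, and see 40465/127.
Calling unitron.express on v=-8889, u_from=kB, u_to=MiB, which returns -1111125/131072.
Now I run countbox.seed on x=14/11, — result: 14/11.
Next I call countbox.accrue on x=-33/5, and see -293/55.
Calling countbox.amplify on x=51, and see -14943/55.
I invoke countbox.tell, and get -14943/55.


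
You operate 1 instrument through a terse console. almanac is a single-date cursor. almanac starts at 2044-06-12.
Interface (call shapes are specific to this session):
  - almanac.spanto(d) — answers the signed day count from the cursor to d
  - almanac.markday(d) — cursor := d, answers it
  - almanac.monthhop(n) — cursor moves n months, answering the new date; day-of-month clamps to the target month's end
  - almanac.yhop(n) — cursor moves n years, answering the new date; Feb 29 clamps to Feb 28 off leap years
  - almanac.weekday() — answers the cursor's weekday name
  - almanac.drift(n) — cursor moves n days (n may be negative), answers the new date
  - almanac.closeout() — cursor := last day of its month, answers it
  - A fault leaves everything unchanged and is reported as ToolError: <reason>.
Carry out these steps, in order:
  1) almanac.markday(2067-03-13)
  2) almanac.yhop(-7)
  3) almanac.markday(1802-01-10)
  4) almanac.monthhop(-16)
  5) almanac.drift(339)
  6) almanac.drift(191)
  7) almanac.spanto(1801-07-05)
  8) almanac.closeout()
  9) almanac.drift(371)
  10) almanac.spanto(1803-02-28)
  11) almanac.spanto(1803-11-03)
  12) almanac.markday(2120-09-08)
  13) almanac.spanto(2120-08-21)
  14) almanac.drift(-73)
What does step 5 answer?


-- 1. almanac.markday(d=2067-03-13) => 2067-03-13
-- 2. almanac.yhop(n=-7) => 2060-03-13
-- 3. almanac.markday(d=1802-01-10) => 1802-01-10
-- 4. almanac.monthhop(n=-16) => 1800-09-10
-- 5. almanac.drift(n=339) => 1801-08-15
-- 6. almanac.drift(n=191) => 1802-02-22
-- 7. almanac.spanto(d=1801-07-05) => -232
-- 8. almanac.closeout() => 1802-02-28
-- 9. almanac.drift(n=371) => 1803-03-06
-- 10. almanac.spanto(d=1803-02-28) => -6
-- 11. almanac.spanto(d=1803-11-03) => 242
-- 12. almanac.markday(d=2120-09-08) => 2120-09-08
-- 13. almanac.spanto(d=2120-08-21) => -18
-- 14. almanac.drift(n=-73) => 2120-06-27

Answer: 1801-08-15


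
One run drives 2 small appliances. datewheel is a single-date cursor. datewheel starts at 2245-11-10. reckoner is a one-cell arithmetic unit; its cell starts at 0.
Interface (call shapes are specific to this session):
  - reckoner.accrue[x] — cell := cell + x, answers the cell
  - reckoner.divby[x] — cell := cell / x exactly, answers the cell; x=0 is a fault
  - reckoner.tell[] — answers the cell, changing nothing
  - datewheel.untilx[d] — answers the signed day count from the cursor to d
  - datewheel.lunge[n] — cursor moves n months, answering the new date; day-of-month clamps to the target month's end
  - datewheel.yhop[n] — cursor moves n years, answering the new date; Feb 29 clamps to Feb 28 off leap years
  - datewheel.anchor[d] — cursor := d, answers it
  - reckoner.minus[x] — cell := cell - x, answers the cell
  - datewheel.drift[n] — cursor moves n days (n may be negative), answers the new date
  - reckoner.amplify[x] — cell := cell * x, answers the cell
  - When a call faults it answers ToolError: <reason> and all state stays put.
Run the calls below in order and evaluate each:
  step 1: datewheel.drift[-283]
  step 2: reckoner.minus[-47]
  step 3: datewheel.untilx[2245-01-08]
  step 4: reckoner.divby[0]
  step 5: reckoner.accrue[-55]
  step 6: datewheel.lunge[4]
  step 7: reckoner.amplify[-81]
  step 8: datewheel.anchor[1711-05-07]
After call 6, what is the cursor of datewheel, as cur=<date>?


Answer: cur=2245-05-31

Derivation:
Step: drift[n: -283]
Result: 2245-01-31
Step: minus[x: -47]
Result: 47
Step: untilx[d: 2245-01-08]
Result: -23
Step: divby[x: 0]
Result: ToolError: division by zero
Step: accrue[x: -55]
Result: -8
Step: lunge[n: 4]
Result: 2245-05-31
Step: amplify[x: -81]
Result: 648
Step: anchor[d: 1711-05-07]
Result: 1711-05-07


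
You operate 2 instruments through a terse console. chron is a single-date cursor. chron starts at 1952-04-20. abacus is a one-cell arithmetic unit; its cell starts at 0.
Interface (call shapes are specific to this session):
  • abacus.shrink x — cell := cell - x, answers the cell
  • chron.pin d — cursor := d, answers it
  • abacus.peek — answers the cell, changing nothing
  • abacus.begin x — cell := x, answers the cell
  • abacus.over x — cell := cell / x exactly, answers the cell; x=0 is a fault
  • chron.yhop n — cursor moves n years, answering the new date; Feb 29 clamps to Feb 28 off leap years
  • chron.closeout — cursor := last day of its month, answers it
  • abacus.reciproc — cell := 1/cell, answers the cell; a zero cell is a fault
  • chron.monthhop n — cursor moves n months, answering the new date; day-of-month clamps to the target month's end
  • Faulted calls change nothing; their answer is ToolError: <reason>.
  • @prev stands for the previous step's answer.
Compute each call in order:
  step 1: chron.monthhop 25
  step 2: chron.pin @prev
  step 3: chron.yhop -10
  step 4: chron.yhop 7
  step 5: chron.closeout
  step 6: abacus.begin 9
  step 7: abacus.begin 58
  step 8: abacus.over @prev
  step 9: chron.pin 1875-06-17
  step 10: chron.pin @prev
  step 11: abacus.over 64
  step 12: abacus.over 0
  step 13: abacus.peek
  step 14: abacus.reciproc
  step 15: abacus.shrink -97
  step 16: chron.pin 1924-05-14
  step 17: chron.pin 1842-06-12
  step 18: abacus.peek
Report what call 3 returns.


Calling chron.monthhop with n='25', yielding 1954-05-20.
Now I run chron.pin with d='@prev', and get 1954-05-20.
Now I run chron.yhop with n='-10': 1944-05-20.
Then chron.yhop with n='7', and get 1951-05-20.
I run chron.closeout, — result: 1951-05-31.
I run abacus.begin with x='9', which returns 9.
I call abacus.begin with x='58', and observe 58.
I run abacus.over with x='@prev', yielding 1.
Calling chron.pin with d='1875-06-17', — result: 1875-06-17.
Invoking chron.pin with d='@prev', which returns 1875-06-17.
I use abacus.over with x='64', and see 1/64.
I call abacus.over with x='0', — result: ToolError: division by zero.
I call abacus.peek, giving 1/64.
I try abacus.reciproc, and see 64.
I run abacus.shrink with x='-97', — result: 161.
Then chron.pin with d='1924-05-14': 1924-05-14.
Invoking chron.pin with d='1842-06-12': 1842-06-12.
Next I call abacus.peek, and see 161.

Answer: 1944-05-20


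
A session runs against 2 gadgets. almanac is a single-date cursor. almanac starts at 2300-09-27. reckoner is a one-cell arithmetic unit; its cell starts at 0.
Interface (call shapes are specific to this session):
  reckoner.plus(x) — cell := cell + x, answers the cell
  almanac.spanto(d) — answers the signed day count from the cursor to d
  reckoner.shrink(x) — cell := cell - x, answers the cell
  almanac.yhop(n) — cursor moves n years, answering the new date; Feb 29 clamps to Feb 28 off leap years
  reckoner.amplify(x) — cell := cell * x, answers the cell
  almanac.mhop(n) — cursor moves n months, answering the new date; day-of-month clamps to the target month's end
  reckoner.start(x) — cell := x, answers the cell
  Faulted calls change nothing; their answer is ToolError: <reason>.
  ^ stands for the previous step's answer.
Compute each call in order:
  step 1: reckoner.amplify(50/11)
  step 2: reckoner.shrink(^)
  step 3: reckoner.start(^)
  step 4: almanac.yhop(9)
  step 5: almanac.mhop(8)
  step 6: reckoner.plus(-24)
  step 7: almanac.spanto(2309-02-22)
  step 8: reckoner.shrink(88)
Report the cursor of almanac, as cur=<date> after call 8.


Answer: cur=2310-05-27

Derivation:
Act: reckoner.amplify[x='50/11']
Obs: 0
Act: reckoner.shrink[x='^']
Obs: 0
Act: reckoner.start[x='^']
Obs: 0
Act: almanac.yhop[n='9']
Obs: 2309-09-27
Act: almanac.mhop[n='8']
Obs: 2310-05-27
Act: reckoner.plus[x='-24']
Obs: -24
Act: almanac.spanto[d='2309-02-22']
Obs: -459
Act: reckoner.shrink[x='88']
Obs: -112


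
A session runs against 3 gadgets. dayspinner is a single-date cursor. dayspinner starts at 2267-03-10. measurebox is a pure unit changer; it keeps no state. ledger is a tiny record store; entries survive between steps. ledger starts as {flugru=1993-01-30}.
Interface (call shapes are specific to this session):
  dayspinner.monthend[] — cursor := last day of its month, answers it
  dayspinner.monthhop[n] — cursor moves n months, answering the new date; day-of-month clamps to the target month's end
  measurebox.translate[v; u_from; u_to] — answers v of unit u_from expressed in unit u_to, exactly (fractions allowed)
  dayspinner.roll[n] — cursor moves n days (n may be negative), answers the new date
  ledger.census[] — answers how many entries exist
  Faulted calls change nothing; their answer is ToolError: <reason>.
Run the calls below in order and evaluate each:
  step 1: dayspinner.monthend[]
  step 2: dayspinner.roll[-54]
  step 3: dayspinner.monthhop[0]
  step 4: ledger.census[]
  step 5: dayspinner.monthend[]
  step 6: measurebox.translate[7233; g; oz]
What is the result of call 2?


>> dayspinner.monthend()
<< 2267-03-31
>> dayspinner.roll(n=-54)
<< 2267-02-05
>> dayspinner.monthhop(n=0)
<< 2267-02-05
>> ledger.census()
<< 1
>> dayspinner.monthend()
<< 2267-02-28
>> measurebox.translate(v=7233, u_from=g, u_to=oz)
<< 11572800000/45359237

Answer: 2267-02-05


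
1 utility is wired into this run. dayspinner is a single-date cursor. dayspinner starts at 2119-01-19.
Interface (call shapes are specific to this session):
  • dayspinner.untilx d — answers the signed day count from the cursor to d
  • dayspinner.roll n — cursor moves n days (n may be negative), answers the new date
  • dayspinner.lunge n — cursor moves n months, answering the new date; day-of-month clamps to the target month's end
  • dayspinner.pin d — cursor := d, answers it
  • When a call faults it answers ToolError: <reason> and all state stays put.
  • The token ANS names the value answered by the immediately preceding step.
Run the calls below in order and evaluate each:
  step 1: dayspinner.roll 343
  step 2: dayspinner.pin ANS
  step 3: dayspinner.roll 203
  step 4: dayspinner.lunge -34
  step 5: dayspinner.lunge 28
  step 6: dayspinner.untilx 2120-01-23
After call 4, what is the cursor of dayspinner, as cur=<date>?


Answer: cur=2117-09-18

Derivation:
> roll n→343
[out] 2119-12-28
> pin d→ANS
[out] 2119-12-28
> roll n→203
[out] 2120-07-18
> lunge n→-34
[out] 2117-09-18
> lunge n→28
[out] 2120-01-18
> untilx d→2120-01-23
[out] 5


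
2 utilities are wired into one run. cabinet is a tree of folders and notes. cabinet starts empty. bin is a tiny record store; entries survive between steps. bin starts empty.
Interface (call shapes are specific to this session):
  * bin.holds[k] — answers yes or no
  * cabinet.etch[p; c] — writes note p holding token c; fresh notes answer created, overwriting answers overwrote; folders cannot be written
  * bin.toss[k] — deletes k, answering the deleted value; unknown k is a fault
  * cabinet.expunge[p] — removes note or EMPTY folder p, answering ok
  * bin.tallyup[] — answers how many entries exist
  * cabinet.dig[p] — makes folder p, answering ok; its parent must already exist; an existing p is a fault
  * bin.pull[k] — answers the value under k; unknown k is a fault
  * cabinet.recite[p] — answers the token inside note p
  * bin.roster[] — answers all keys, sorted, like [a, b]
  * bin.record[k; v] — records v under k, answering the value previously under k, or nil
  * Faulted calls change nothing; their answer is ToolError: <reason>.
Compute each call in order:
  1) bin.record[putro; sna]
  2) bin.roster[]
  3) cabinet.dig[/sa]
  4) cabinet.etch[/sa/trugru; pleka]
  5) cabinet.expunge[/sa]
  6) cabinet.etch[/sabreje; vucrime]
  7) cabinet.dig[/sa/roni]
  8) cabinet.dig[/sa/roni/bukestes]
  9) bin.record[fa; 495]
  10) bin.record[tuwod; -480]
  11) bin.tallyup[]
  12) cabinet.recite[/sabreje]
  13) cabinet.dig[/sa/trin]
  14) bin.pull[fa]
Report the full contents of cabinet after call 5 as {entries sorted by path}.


// 1. bin.record(putro, sna) : nil
// 2. bin.roster() : [putro]
// 3. cabinet.dig(/sa) : ok
// 4. cabinet.etch(/sa/trugru, pleka) : created
// 5. cabinet.expunge(/sa) : ToolError: not empty
// 6. cabinet.etch(/sabreje, vucrime) : created
// 7. cabinet.dig(/sa/roni) : ok
// 8. cabinet.dig(/sa/roni/bukestes) : ok
// 9. bin.record(fa, 495) : nil
// 10. bin.record(tuwod, -480) : nil
// 11. bin.tallyup() : 3
// 12. cabinet.recite(/sabreje) : vucrime
// 13. cabinet.dig(/sa/trin) : ok
// 14. bin.pull(fa) : 495

Answer: {sa/, sa/trugru=pleka}


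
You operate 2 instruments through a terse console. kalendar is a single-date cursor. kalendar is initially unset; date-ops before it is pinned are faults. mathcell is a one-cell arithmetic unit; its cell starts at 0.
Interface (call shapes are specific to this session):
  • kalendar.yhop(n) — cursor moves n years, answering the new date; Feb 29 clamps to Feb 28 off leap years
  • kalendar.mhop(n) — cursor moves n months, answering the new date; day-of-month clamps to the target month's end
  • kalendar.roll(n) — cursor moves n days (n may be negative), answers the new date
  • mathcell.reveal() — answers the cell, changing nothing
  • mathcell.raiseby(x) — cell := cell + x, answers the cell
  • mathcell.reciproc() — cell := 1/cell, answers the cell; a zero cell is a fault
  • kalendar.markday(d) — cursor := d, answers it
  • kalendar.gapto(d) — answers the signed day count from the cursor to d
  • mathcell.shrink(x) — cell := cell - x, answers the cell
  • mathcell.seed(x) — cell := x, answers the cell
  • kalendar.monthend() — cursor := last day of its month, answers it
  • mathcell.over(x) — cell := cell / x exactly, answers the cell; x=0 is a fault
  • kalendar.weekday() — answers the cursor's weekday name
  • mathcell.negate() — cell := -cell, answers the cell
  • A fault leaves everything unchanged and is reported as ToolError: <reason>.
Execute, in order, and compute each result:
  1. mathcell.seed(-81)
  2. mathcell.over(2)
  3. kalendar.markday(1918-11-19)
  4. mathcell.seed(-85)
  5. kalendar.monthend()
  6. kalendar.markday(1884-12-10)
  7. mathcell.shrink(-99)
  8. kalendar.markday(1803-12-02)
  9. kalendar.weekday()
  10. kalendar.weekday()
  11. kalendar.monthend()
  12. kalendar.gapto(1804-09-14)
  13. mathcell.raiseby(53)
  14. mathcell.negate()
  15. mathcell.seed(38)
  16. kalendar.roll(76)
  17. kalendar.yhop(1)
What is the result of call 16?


Answer: 1804-03-16

Derivation:
% 1. seed(x→-81) : -81
% 2. over(x→2) : -81/2
% 3. markday(d→1918-11-19) : 1918-11-19
% 4. seed(x→-85) : -85
% 5. monthend() : 1918-11-30
% 6. markday(d→1884-12-10) : 1884-12-10
% 7. shrink(x→-99) : 14
% 8. markday(d→1803-12-02) : 1803-12-02
% 9. weekday() : Friday
% 10. weekday() : Friday
% 11. monthend() : 1803-12-31
% 12. gapto(d→1804-09-14) : 258
% 13. raiseby(x→53) : 67
% 14. negate() : -67
% 15. seed(x→38) : 38
% 16. roll(n→76) : 1804-03-16
% 17. yhop(n→1) : 1805-03-16


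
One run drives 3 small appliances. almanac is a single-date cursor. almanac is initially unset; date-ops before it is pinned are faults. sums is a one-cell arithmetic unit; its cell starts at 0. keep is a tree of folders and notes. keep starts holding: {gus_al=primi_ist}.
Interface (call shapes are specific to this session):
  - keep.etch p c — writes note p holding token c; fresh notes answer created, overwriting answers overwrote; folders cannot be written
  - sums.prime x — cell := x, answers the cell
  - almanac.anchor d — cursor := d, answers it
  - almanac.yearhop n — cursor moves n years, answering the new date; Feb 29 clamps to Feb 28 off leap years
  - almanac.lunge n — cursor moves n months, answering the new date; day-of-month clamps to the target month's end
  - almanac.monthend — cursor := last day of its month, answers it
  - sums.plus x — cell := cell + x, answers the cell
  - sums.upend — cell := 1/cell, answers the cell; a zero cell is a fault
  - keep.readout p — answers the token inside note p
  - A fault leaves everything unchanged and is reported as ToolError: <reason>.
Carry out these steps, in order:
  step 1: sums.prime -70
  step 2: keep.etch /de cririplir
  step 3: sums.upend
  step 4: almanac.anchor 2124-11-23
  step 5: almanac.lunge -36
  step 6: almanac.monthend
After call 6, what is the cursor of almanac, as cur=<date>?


Answer: cur=2121-11-30

Derivation:
Act: sums.prime[x=-70]
Obs: -70
Act: keep.etch[p=/de; c=cririplir]
Obs: created
Act: sums.upend[]
Obs: -1/70
Act: almanac.anchor[d=2124-11-23]
Obs: 2124-11-23
Act: almanac.lunge[n=-36]
Obs: 2121-11-23
Act: almanac.monthend[]
Obs: 2121-11-30


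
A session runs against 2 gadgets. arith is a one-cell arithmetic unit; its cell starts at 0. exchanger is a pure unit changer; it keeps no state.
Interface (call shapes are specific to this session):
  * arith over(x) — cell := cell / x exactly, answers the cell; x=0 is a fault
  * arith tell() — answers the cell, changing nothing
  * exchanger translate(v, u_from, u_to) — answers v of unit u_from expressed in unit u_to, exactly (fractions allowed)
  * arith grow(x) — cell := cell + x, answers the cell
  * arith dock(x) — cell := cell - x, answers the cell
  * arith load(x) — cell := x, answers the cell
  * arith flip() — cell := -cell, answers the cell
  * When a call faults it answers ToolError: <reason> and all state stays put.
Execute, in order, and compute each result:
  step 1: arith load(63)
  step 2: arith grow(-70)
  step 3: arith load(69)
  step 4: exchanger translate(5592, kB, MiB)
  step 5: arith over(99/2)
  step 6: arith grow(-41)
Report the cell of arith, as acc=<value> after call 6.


>> arith load(x→63)
<< 63
>> arith grow(x→-70)
<< -7
>> arith load(x→69)
<< 69
>> exchanger translate(v→5592, u_from→kB, u_to→MiB)
<< 87375/16384
>> arith over(x→99/2)
<< 46/33
>> arith grow(x→-41)
<< -1307/33

Answer: acc=-1307/33


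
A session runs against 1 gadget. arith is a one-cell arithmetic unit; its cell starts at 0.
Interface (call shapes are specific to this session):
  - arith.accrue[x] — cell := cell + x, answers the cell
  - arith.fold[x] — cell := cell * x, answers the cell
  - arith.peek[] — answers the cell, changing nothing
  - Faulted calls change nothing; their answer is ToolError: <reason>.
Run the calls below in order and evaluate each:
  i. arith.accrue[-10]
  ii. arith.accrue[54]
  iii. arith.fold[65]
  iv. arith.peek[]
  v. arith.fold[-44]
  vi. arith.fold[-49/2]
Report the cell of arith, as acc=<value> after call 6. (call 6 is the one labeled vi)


Answer: acc=3083080

Derivation:
>>> accrue -10
[out] -10
>>> accrue 54
[out] 44
>>> fold 65
[out] 2860
>>> peek
[out] 2860
>>> fold -44
[out] -125840
>>> fold -49/2
[out] 3083080


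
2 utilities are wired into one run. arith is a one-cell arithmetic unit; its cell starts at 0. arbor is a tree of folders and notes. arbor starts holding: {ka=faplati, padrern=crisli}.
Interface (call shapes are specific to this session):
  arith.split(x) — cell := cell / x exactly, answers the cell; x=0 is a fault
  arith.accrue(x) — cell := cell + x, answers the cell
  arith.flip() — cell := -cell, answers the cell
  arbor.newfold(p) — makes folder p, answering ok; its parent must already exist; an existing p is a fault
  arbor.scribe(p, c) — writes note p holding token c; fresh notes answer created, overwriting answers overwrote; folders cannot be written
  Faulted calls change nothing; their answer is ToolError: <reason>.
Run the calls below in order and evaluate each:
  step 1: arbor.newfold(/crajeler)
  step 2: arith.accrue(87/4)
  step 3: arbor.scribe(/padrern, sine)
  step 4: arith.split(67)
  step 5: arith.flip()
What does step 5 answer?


$ arbor.newfold p: /crajeler
[out] ok
$ arith.accrue x: 87/4
[out] 87/4
$ arbor.scribe p: /padrern c: sine
[out] overwrote
$ arith.split x: 67
[out] 87/268
$ arith.flip
[out] -87/268

Answer: -87/268


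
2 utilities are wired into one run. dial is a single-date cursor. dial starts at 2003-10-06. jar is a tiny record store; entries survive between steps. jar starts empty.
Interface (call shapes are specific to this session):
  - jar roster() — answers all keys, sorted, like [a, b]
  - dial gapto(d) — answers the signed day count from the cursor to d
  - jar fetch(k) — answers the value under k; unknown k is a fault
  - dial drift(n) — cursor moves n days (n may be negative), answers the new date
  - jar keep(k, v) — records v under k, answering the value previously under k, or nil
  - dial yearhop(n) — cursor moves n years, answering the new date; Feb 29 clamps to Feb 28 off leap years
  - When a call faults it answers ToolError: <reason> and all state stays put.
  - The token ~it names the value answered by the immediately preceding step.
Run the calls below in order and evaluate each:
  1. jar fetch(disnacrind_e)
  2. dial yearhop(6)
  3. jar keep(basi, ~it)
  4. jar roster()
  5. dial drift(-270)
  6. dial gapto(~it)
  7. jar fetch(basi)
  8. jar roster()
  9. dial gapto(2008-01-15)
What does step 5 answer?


==> jar fetch(k='disnacrind_e')
<== ToolError: no such key disnacrind_e
==> dial yearhop(n='6')
<== 2009-10-06
==> jar keep(k='basi', v='~it')
<== nil
==> jar roster()
<== [basi]
==> dial drift(n='-270')
<== 2009-01-09
==> dial gapto(d='~it')
<== 0
==> jar fetch(k='basi')
<== 2009-10-06
==> jar roster()
<== [basi]
==> dial gapto(d='2008-01-15')
<== -360

Answer: 2009-01-09


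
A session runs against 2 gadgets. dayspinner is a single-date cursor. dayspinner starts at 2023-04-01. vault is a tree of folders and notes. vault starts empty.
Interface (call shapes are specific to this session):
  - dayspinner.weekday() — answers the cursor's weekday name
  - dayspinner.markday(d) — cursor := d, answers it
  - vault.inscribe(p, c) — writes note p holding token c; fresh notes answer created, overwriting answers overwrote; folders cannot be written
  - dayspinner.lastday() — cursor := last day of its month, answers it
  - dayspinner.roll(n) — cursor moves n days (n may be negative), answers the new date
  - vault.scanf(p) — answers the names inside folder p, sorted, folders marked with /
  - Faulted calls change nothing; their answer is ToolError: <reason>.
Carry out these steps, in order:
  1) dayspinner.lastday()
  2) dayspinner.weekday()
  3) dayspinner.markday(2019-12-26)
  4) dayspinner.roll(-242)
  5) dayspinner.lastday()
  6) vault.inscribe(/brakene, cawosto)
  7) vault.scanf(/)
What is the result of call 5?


-- 1. dayspinner.lastday() => 2023-04-30
-- 2. dayspinner.weekday() => Sunday
-- 3. dayspinner.markday(d: 2019-12-26) => 2019-12-26
-- 4. dayspinner.roll(n: -242) => 2019-04-28
-- 5. dayspinner.lastday() => 2019-04-30
-- 6. vault.inscribe(p: /brakene, c: cawosto) => created
-- 7. vault.scanf(p: /) => [brakene]

Answer: 2019-04-30


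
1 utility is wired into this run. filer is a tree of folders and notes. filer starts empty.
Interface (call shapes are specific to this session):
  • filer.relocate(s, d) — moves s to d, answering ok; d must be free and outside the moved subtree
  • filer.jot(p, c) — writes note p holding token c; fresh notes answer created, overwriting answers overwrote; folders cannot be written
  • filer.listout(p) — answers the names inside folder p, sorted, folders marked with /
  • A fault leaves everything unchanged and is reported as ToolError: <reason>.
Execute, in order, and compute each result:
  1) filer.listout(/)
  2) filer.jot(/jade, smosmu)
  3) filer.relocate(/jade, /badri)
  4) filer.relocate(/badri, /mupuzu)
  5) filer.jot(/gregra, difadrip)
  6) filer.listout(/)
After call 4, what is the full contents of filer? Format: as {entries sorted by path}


Answer: {mupuzu=smosmu}

Derivation:
·→ filer.listout(p=/)
·← []
·→ filer.jot(p=/jade, c=smosmu)
·← created
·→ filer.relocate(s=/jade, d=/badri)
·← ok
·→ filer.relocate(s=/badri, d=/mupuzu)
·← ok
·→ filer.jot(p=/gregra, c=difadrip)
·← created
·→ filer.listout(p=/)
·← [gregra, mupuzu]


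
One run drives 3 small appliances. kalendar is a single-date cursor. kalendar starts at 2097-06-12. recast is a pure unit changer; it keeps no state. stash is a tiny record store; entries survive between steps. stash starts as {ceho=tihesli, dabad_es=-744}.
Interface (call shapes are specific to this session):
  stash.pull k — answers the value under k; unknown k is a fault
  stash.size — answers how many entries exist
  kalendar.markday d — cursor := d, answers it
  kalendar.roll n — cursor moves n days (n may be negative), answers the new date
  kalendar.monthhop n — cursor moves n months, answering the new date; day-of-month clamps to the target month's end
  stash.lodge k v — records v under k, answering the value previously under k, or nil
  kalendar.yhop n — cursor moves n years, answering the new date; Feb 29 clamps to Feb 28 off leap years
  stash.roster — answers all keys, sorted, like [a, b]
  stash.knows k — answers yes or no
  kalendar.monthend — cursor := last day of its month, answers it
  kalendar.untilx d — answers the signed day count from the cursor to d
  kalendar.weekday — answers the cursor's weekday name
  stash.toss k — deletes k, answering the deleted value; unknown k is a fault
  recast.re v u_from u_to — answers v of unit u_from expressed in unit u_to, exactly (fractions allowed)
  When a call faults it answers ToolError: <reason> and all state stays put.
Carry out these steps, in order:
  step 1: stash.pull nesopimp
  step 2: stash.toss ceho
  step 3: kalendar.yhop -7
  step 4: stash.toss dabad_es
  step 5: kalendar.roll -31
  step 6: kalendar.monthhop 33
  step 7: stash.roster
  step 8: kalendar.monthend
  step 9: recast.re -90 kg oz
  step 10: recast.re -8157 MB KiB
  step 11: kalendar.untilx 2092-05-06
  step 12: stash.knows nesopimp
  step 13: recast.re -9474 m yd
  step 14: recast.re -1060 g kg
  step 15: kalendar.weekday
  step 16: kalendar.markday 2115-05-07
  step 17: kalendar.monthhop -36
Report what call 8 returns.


Answer: 2093-02-28

Derivation:
CALL pull[k='nesopimp']
RET  ToolError: no such key nesopimp
CALL toss[k='ceho']
RET  tihesli
CALL yhop[n='-7']
RET  2090-06-12
CALL toss[k='dabad_es']
RET  -744
CALL roll[n='-31']
RET  2090-05-12
CALL monthhop[n='33']
RET  2093-02-12
CALL roster[]
RET  []
CALL monthend[]
RET  2093-02-28
CALL re[v='-90'; u_from='kg'; u_to='oz']
RET  -144000000000/45359237
CALL re[v='-8157'; u_from='MB'; u_to='KiB']
RET  -127453125/16
CALL untilx[d='2092-05-06']
RET  -298
CALL knows[k='nesopimp']
RET  no
CALL re[v='-9474'; u_from='m'; u_to='yd']
RET  -3947500/381
CALL re[v='-1060'; u_from='g'; u_to='kg']
RET  -53/50
CALL weekday[]
RET  Saturday
CALL markday[d='2115-05-07']
RET  2115-05-07
CALL monthhop[n='-36']
RET  2112-05-07


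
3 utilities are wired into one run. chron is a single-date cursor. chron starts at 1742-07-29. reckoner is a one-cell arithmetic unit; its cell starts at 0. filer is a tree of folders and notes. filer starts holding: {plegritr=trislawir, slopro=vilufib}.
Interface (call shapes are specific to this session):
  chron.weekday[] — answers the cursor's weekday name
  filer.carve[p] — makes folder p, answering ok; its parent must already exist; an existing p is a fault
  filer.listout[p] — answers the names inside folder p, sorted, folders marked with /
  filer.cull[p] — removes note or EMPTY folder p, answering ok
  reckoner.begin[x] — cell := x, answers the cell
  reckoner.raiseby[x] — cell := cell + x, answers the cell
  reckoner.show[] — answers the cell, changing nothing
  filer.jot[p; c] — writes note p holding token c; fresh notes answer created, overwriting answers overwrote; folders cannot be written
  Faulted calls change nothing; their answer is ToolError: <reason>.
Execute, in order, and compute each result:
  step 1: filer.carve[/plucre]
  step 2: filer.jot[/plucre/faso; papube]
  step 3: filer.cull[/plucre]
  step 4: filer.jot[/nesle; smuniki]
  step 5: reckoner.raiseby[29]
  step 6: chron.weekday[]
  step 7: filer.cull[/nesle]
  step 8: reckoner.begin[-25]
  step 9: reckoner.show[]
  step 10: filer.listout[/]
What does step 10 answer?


Next I call filer.carve(p: /plucre), which returns ok.
Next I call filer.jot(p: /plucre/faso, c: papube), giving created.
Invoking filer.cull(p: /plucre), and see ToolError: not empty.
Then filer.jot(p: /nesle, c: smuniki), giving created.
Now I run reckoner.raiseby(x: 29), — result: 29.
Calling chron.weekday(), giving Sunday.
Invoking filer.cull(p: /nesle), → ok.
Now I run reckoner.begin(x: -25), — result: -25.
Next I call reckoner.show(), yielding -25.
I run filer.listout(p: /), — result: [plegritr, plucre/, slopro].

Answer: [plegritr, plucre/, slopro]


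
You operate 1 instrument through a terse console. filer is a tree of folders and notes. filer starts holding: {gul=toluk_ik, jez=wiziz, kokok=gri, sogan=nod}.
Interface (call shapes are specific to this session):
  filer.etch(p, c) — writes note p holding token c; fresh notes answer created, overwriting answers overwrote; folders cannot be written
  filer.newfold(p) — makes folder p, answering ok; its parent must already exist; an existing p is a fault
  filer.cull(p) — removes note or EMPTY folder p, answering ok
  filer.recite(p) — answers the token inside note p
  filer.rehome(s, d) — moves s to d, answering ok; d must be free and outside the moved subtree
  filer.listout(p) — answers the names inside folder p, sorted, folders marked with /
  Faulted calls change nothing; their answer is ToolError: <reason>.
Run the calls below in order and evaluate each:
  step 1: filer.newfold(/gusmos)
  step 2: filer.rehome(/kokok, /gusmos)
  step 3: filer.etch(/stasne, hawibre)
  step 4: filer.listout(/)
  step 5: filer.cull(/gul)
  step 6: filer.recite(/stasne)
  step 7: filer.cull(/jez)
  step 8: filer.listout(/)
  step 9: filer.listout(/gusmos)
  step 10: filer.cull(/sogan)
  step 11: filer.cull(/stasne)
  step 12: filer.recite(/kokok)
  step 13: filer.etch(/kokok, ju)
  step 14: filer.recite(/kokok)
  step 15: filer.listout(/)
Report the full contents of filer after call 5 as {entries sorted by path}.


→ filer.newfold(p→/gusmos)
← ok
→ filer.rehome(s→/kokok, d→/gusmos)
← ToolError: exists
→ filer.etch(p→/stasne, c→hawibre)
← created
→ filer.listout(p→/)
← [gul, gusmos/, jez, kokok, sogan, stasne]
→ filer.cull(p→/gul)
← ok
→ filer.recite(p→/stasne)
← hawibre
→ filer.cull(p→/jez)
← ok
→ filer.listout(p→/)
← [gusmos/, kokok, sogan, stasne]
→ filer.listout(p→/gusmos)
← []
→ filer.cull(p→/sogan)
← ok
→ filer.cull(p→/stasne)
← ok
→ filer.recite(p→/kokok)
← gri
→ filer.etch(p→/kokok, c→ju)
← overwrote
→ filer.recite(p→/kokok)
← ju
→ filer.listout(p→/)
← [gusmos/, kokok]

Answer: {gusmos/, jez=wiziz, kokok=gri, sogan=nod, stasne=hawibre}


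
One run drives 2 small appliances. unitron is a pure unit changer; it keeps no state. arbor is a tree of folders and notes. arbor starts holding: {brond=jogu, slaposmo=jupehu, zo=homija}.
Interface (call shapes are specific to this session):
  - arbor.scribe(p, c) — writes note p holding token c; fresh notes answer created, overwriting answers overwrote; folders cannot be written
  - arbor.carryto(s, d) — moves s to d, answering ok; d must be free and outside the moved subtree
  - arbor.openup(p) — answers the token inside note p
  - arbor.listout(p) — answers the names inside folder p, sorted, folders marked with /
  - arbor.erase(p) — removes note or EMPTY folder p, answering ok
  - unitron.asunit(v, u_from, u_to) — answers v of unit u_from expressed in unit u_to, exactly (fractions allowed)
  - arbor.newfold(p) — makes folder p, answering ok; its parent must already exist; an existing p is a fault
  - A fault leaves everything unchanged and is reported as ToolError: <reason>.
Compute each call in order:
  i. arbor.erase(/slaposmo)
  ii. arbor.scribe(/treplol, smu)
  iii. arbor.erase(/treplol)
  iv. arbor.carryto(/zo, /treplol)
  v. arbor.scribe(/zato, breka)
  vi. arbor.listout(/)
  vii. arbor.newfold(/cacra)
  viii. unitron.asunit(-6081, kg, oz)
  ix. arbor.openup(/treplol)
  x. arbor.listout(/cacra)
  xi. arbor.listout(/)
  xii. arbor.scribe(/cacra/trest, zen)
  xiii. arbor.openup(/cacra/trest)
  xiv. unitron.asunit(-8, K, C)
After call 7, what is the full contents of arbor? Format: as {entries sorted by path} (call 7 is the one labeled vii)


Act: arbor.erase[p='/slaposmo']
Obs: ok
Act: arbor.scribe[p='/treplol'; c='smu']
Obs: created
Act: arbor.erase[p='/treplol']
Obs: ok
Act: arbor.carryto[s='/zo'; d='/treplol']
Obs: ok
Act: arbor.scribe[p='/zato'; c='breka']
Obs: created
Act: arbor.listout[p='/']
Obs: [brond, treplol, zato]
Act: arbor.newfold[p='/cacra']
Obs: ok
Act: unitron.asunit[v='-6081'; u_from='kg'; u_to='oz']
Obs: -9729600000000/45359237
Act: arbor.openup[p='/treplol']
Obs: homija
Act: arbor.listout[p='/cacra']
Obs: []
Act: arbor.listout[p='/']
Obs: [brond, cacra/, treplol, zato]
Act: arbor.scribe[p='/cacra/trest'; c='zen']
Obs: created
Act: arbor.openup[p='/cacra/trest']
Obs: zen
Act: unitron.asunit[v='-8'; u_from='K'; u_to='C']
Obs: -5623/20

Answer: {brond=jogu, cacra/, treplol=homija, zato=breka}


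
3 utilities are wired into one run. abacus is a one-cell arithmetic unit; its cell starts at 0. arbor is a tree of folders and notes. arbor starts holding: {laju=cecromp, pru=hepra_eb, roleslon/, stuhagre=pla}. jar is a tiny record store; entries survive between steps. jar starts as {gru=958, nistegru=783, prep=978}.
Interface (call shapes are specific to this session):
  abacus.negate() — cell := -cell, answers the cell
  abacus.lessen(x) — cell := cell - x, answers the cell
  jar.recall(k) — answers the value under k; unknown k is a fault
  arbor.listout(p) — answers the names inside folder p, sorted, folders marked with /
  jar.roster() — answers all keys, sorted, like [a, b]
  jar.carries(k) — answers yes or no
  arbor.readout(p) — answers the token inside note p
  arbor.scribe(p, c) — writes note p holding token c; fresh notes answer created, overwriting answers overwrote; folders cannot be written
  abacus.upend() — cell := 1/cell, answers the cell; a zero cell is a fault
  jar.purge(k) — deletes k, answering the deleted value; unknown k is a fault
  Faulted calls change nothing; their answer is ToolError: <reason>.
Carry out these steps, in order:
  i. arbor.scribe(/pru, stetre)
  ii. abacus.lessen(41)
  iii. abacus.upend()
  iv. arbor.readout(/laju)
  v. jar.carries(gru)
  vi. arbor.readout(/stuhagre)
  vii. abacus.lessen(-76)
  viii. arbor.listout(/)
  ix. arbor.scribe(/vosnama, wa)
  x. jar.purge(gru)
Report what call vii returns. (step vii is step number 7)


Answer: 3115/41

Derivation:
$ scribe /pru stetre
[out] overwrote
$ lessen 41
[out] -41
$ upend
[out] -1/41
$ readout /laju
[out] cecromp
$ carries gru
[out] yes
$ readout /stuhagre
[out] pla
$ lessen -76
[out] 3115/41
$ listout /
[out] [laju, pru, roleslon/, stuhagre]
$ scribe /vosnama wa
[out] created
$ purge gru
[out] 958


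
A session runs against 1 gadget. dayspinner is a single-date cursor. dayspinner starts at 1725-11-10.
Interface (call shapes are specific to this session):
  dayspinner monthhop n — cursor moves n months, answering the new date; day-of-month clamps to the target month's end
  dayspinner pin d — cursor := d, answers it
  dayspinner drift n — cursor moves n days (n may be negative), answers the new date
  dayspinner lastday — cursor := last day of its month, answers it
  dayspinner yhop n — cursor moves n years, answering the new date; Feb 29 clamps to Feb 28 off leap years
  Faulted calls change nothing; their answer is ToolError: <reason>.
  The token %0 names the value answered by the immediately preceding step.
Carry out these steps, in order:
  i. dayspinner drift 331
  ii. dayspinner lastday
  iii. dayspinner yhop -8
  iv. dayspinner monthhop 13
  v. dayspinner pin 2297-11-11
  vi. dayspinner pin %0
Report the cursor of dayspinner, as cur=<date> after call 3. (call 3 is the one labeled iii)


Answer: cur=1718-10-31

Derivation:
Step: dayspinner drift[n='331']
Result: 1726-10-07
Step: dayspinner lastday[]
Result: 1726-10-31
Step: dayspinner yhop[n='-8']
Result: 1718-10-31
Step: dayspinner monthhop[n='13']
Result: 1719-11-30
Step: dayspinner pin[d='2297-11-11']
Result: 2297-11-11
Step: dayspinner pin[d='%0']
Result: 2297-11-11


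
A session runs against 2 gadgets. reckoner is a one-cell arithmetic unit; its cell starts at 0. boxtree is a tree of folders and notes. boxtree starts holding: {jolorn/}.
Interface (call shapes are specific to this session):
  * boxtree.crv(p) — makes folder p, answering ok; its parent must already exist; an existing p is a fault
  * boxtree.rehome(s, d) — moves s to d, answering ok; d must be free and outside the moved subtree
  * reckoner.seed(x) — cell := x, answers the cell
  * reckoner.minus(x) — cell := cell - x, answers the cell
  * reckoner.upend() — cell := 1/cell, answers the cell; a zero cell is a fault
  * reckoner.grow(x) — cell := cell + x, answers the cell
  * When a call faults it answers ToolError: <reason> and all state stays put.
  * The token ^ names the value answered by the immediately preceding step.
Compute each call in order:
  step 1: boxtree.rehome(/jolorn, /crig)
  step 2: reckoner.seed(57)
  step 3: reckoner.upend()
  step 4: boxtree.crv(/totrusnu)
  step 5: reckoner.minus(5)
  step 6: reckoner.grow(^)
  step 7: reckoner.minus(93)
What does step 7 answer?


CALL boxtree.rehome[s: /jolorn; d: /crig]
RET  ok
CALL reckoner.seed[x: 57]
RET  57
CALL reckoner.upend[]
RET  1/57
CALL boxtree.crv[p: /totrusnu]
RET  ok
CALL reckoner.minus[x: 5]
RET  -284/57
CALL reckoner.grow[x: ^]
RET  -568/57
CALL reckoner.minus[x: 93]
RET  -5869/57

Answer: -5869/57
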